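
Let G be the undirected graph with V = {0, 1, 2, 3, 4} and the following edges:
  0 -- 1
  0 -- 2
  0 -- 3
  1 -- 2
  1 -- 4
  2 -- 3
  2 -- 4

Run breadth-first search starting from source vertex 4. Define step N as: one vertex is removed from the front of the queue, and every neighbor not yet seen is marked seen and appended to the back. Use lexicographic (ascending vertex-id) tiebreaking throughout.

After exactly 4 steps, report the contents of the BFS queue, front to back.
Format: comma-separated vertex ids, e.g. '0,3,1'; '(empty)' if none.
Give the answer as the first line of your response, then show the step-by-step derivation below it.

3

step 1: dequeue 4; queue=[1,2]; order=4
step 2: dequeue 1; queue=[2,0]; order=4,1
step 3: dequeue 2; queue=[0,3]; order=4,1,2
step 4: dequeue 0; queue=[3]; order=4,1,2,0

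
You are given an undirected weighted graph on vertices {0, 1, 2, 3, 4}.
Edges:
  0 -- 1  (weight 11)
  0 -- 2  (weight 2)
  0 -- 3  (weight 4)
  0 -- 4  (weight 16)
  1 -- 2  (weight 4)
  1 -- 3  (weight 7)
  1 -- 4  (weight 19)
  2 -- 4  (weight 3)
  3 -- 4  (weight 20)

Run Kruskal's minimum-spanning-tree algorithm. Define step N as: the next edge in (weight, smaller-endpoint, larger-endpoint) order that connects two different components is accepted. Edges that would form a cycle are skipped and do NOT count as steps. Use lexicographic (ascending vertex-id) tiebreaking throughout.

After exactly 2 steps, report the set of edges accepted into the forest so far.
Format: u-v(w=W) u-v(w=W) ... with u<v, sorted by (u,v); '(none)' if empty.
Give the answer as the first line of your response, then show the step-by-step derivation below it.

0-2(w=2) 2-4(w=3)

step 1: add edge 0-2 (w=2); MST = {0-2(w=2)}
step 2: add edge 2-4 (w=3); MST = {0-2(w=2) 2-4(w=3)}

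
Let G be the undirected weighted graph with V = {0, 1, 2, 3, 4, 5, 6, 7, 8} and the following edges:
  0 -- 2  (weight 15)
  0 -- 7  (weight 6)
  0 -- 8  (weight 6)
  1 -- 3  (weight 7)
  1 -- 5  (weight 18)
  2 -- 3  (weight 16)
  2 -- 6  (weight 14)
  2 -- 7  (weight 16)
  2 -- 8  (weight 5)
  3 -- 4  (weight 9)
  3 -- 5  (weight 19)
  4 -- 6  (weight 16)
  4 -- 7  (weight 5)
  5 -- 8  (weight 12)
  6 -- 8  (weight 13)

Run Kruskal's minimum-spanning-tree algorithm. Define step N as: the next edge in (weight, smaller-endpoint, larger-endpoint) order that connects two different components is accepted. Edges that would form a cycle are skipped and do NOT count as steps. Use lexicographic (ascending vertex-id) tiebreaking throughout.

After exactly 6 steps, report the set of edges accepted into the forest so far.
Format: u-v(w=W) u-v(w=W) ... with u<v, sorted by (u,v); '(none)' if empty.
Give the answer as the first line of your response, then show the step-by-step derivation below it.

0-7(w=6) 0-8(w=6) 1-3(w=7) 2-8(w=5) 3-4(w=9) 4-7(w=5)

step 1: add edge 2-8 (w=5); MST = {2-8(w=5)}
step 2: add edge 4-7 (w=5); MST = {2-8(w=5) 4-7(w=5)}
step 3: add edge 0-7 (w=6); MST = {0-7(w=6) 2-8(w=5) 4-7(w=5)}
step 4: add edge 0-8 (w=6); MST = {0-7(w=6) 0-8(w=6) 2-8(w=5) 4-7(w=5)}
step 5: add edge 1-3 (w=7); MST = {0-7(w=6) 0-8(w=6) 1-3(w=7) 2-8(w=5) 4-7(w=5)}
step 6: add edge 3-4 (w=9); MST = {0-7(w=6) 0-8(w=6) 1-3(w=7) 2-8(w=5) 3-4(w=9) 4-7(w=5)}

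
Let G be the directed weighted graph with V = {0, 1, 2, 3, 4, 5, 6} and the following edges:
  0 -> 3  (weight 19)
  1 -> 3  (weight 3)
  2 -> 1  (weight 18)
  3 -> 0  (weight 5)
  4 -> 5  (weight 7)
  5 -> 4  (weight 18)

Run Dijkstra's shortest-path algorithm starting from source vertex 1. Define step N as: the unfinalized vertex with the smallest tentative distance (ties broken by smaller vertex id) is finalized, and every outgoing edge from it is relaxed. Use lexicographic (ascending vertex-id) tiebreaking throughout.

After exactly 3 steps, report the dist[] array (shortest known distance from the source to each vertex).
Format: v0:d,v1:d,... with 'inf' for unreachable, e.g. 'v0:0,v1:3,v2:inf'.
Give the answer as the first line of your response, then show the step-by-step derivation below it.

v0:8,v1:0,v2:inf,v3:3,v4:inf,v5:inf,v6:inf

step 1: dist = v0:inf,v1:0,v2:inf,v3:3,v4:inf,v5:inf,v6:inf
step 2: dist = v0:8,v1:0,v2:inf,v3:3,v4:inf,v5:inf,v6:inf
step 3: dist = v0:8,v1:0,v2:inf,v3:3,v4:inf,v5:inf,v6:inf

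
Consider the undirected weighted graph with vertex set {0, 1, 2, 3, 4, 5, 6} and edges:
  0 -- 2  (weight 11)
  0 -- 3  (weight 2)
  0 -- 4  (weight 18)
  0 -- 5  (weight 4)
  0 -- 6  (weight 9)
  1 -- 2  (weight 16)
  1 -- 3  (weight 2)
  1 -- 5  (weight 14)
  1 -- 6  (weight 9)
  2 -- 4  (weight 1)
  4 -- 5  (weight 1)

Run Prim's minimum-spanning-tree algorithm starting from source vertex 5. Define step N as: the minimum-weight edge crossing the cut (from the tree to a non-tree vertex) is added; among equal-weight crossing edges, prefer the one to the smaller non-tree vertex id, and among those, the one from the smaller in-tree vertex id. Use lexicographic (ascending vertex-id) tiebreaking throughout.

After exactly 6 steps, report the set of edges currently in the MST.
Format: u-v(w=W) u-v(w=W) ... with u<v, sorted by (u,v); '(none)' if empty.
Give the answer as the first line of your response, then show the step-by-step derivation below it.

0-3(w=2) 0-5(w=4) 0-6(w=9) 1-3(w=2) 2-4(w=1) 4-5(w=1)

step 1: add edge 4-5 (w=1); MST = {4-5(w=1)}
step 2: add edge 2-4 (w=1); MST = {2-4(w=1) 4-5(w=1)}
step 3: add edge 0-5 (w=4); MST = {0-5(w=4) 2-4(w=1) 4-5(w=1)}
step 4: add edge 0-3 (w=2); MST = {0-3(w=2) 0-5(w=4) 2-4(w=1) 4-5(w=1)}
step 5: add edge 1-3 (w=2); MST = {0-3(w=2) 0-5(w=4) 1-3(w=2) 2-4(w=1) 4-5(w=1)}
step 6: add edge 0-6 (w=9); MST = {0-3(w=2) 0-5(w=4) 0-6(w=9) 1-3(w=2) 2-4(w=1) 4-5(w=1)}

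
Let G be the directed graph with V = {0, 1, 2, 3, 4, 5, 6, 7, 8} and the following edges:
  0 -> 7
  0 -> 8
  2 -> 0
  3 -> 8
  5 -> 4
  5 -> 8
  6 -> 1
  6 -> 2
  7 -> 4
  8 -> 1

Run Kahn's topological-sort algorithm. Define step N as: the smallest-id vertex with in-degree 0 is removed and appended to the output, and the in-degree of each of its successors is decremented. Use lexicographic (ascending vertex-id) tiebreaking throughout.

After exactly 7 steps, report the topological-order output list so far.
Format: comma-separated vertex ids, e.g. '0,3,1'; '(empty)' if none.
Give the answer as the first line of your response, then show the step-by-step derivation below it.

3,5,6,2,0,7,4

step 1: output 3; order=[3]; indeg=(1,2,1,0,2,0,0,1,2)
step 2: output 5; order=[3,5]; indeg=(1,2,1,0,1,0,0,1,1)
step 3: output 6; order=[3,5,6]; indeg=(1,1,0,0,1,0,0,1,1)
step 4: output 2; order=[3,5,6,2]; indeg=(0,1,0,0,1,0,0,1,1)
step 5: output 0; order=[3,5,6,2,0]; indeg=(0,1,0,0,1,0,0,0,0)
step 6: output 7; order=[3,5,6,2,0,7]; indeg=(0,1,0,0,0,0,0,0,0)
step 7: output 4; order=[3,5,6,2,0,7,4]; indeg=(0,1,0,0,0,0,0,0,0)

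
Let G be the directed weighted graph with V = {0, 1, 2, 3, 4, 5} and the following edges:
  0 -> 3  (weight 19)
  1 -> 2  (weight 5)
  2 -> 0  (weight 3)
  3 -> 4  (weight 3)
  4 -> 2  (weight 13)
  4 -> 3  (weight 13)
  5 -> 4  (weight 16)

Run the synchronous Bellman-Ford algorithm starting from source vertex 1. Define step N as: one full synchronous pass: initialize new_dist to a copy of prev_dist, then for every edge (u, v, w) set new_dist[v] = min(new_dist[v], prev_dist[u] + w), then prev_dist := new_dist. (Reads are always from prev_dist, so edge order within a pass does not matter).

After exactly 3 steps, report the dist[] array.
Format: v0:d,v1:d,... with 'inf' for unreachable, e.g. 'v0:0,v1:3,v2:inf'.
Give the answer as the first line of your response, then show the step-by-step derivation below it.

v0:8,v1:0,v2:5,v3:27,v4:inf,v5:inf

step 1: dist = v0:inf,v1:0,v2:5,v3:inf,v4:inf,v5:inf
step 2: dist = v0:8,v1:0,v2:5,v3:inf,v4:inf,v5:inf
step 3: dist = v0:8,v1:0,v2:5,v3:27,v4:inf,v5:inf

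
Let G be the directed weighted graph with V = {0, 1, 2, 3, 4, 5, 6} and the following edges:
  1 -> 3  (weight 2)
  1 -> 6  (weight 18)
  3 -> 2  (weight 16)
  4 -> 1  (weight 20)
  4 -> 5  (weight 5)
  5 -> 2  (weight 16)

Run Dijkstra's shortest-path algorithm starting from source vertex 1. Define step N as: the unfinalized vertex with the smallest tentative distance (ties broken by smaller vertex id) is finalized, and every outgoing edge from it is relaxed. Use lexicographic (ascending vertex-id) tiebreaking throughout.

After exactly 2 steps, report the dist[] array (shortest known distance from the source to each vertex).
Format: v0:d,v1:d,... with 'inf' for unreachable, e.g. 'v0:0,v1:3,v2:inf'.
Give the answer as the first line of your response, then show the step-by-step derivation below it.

v0:inf,v1:0,v2:18,v3:2,v4:inf,v5:inf,v6:18

step 1: dist = v0:inf,v1:0,v2:inf,v3:2,v4:inf,v5:inf,v6:18
step 2: dist = v0:inf,v1:0,v2:18,v3:2,v4:inf,v5:inf,v6:18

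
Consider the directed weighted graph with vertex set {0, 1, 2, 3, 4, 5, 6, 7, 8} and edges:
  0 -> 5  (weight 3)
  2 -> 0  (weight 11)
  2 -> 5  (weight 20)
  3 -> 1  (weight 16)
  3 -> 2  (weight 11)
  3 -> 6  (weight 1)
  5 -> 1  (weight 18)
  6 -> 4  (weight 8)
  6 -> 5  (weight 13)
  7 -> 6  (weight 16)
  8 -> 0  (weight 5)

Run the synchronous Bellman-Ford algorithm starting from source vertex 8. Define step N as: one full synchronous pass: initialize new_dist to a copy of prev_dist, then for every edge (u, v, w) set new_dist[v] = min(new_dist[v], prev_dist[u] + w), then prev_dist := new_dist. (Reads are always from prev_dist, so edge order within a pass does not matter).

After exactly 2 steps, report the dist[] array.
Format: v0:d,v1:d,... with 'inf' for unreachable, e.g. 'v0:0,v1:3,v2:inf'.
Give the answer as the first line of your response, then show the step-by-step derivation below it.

v0:5,v1:inf,v2:inf,v3:inf,v4:inf,v5:8,v6:inf,v7:inf,v8:0

step 1: dist = v0:5,v1:inf,v2:inf,v3:inf,v4:inf,v5:inf,v6:inf,v7:inf,v8:0
step 2: dist = v0:5,v1:inf,v2:inf,v3:inf,v4:inf,v5:8,v6:inf,v7:inf,v8:0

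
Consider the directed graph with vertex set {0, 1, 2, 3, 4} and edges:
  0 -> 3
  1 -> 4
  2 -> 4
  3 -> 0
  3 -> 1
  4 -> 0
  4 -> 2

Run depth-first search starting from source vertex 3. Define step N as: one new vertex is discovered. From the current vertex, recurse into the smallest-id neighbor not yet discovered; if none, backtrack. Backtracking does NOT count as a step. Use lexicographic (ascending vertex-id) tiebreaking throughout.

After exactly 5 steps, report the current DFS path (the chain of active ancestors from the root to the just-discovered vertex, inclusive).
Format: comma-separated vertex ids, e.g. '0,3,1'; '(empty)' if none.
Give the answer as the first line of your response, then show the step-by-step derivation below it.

3,1,4,2

step 1: discover 3; path=3; order=3
step 2: discover 0; path=3>0; order=3,0
step 3: discover 1; path=3>1; order=3,0,1
step 4: discover 4; path=3>1>4; order=3,0,1,4
step 5: discover 2; path=3>1>4>2; order=3,0,1,4,2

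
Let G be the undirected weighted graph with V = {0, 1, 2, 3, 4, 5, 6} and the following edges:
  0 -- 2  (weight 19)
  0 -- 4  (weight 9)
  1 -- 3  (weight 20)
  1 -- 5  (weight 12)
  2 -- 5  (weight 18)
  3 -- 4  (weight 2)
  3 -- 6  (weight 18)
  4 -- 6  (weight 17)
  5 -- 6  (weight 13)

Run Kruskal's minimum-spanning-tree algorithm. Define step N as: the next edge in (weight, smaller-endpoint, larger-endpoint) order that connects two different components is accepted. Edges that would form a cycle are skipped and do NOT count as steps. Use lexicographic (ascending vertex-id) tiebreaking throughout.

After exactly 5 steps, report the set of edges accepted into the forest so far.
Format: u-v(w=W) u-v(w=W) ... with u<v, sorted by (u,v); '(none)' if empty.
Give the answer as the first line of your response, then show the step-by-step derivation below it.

0-4(w=9) 1-5(w=12) 3-4(w=2) 4-6(w=17) 5-6(w=13)

step 1: add edge 3-4 (w=2); MST = {3-4(w=2)}
step 2: add edge 0-4 (w=9); MST = {0-4(w=9) 3-4(w=2)}
step 3: add edge 1-5 (w=12); MST = {0-4(w=9) 1-5(w=12) 3-4(w=2)}
step 4: add edge 5-6 (w=13); MST = {0-4(w=9) 1-5(w=12) 3-4(w=2) 5-6(w=13)}
step 5: add edge 4-6 (w=17); MST = {0-4(w=9) 1-5(w=12) 3-4(w=2) 4-6(w=17) 5-6(w=13)}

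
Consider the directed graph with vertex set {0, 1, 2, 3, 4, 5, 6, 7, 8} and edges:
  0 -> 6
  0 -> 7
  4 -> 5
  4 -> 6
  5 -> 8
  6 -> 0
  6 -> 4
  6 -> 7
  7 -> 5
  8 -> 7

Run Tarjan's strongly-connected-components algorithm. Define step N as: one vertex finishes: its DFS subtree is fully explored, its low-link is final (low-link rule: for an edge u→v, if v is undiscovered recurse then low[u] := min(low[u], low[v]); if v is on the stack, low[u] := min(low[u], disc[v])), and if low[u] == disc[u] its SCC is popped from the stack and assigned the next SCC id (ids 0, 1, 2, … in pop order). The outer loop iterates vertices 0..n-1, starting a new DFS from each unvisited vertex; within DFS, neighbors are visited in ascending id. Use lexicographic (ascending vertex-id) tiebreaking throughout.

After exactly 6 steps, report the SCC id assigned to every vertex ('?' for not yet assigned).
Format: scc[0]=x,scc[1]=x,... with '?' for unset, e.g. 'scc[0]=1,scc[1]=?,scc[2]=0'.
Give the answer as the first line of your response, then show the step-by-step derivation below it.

scc[0]=1,scc[1]=?,scc[2]=?,scc[3]=?,scc[4]=1,scc[5]=0,scc[6]=1,scc[7]=0,scc[8]=0

step 1: low=(low[0]=0,low[1]=?,low[2]=?,low[3]=?,low[4]=2,low[5]=3,low[6]=0,low[7]=3,low[8]=4); scc=(scc[0]=?,scc[1]=?,scc[2]=?,scc[3]=?,scc[4]=?,scc[5]=?,scc[6]=?,scc[7]=?,scc[8]=?)
step 2: low=(low[0]=0,low[1]=?,low[2]=?,low[3]=?,low[4]=2,low[5]=3,low[6]=0,low[7]=3,low[8]=3); scc=(scc[0]=?,scc[1]=?,scc[2]=?,scc[3]=?,scc[4]=?,scc[5]=?,scc[6]=?,scc[7]=?,scc[8]=?)
step 3: low=(low[0]=0,low[1]=?,low[2]=?,low[3]=?,low[4]=2,low[5]=3,low[6]=0,low[7]=3,low[8]=3); scc=(scc[0]=?,scc[1]=?,scc[2]=?,scc[3]=?,scc[4]=?,scc[5]=0,scc[6]=?,scc[7]=0,scc[8]=0)
step 4: low=(low[0]=0,low[1]=?,low[2]=?,low[3]=?,low[4]=1,low[5]=3,low[6]=0,low[7]=3,low[8]=3); scc=(scc[0]=?,scc[1]=?,scc[2]=?,scc[3]=?,scc[4]=?,scc[5]=0,scc[6]=?,scc[7]=0,scc[8]=0)
step 5: low=(low[0]=0,low[1]=?,low[2]=?,low[3]=?,low[4]=1,low[5]=3,low[6]=0,low[7]=3,low[8]=3); scc=(scc[0]=?,scc[1]=?,scc[2]=?,scc[3]=?,scc[4]=?,scc[5]=0,scc[6]=?,scc[7]=0,scc[8]=0)
step 6: low=(low[0]=0,low[1]=?,low[2]=?,low[3]=?,low[4]=1,low[5]=3,low[6]=0,low[7]=3,low[8]=3); scc=(scc[0]=1,scc[1]=?,scc[2]=?,scc[3]=?,scc[4]=1,scc[5]=0,scc[6]=1,scc[7]=0,scc[8]=0)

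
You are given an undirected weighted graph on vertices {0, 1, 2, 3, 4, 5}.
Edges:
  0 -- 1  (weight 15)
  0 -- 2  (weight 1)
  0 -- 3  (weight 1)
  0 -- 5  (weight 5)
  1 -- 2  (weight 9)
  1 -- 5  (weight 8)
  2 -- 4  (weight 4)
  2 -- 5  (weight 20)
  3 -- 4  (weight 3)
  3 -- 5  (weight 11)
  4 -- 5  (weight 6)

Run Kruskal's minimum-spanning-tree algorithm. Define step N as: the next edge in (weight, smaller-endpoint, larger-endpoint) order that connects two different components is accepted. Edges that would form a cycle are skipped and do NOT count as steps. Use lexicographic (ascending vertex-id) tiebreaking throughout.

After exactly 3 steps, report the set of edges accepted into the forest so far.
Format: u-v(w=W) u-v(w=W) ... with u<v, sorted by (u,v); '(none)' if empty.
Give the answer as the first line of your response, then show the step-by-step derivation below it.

0-2(w=1) 0-3(w=1) 3-4(w=3)

step 1: add edge 0-2 (w=1); MST = {0-2(w=1)}
step 2: add edge 0-3 (w=1); MST = {0-2(w=1) 0-3(w=1)}
step 3: add edge 3-4 (w=3); MST = {0-2(w=1) 0-3(w=1) 3-4(w=3)}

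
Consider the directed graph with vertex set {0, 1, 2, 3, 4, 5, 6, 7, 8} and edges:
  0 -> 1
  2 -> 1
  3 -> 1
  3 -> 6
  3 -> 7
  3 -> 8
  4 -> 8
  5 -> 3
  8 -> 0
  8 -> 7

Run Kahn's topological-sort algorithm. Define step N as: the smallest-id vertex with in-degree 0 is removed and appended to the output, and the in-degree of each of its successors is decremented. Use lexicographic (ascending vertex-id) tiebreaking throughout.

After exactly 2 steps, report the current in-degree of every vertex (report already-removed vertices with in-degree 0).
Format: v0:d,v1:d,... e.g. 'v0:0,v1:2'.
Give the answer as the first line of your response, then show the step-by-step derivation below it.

v0:1,v1:2,v2:0,v3:1,v4:0,v5:0,v6:1,v7:2,v8:1

step 1: output 2; order=[2]; indeg=(1,2,0,1,0,0,1,2,2)
step 2: output 4; order=[2,4]; indeg=(1,2,0,1,0,0,1,2,1)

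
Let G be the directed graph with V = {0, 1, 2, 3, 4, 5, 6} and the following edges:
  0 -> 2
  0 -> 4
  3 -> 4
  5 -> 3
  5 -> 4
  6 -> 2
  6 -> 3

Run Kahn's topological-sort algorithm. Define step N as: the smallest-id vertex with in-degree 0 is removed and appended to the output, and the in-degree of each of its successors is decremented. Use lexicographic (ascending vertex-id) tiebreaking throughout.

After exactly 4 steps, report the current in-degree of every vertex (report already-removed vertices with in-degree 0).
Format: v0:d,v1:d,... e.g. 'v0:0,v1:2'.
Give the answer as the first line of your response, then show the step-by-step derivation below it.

v0:0,v1:0,v2:0,v3:0,v4:1,v5:0,v6:0

step 1: output 0; order=[0]; indeg=(0,0,1,2,2,0,0)
step 2: output 1; order=[0,1]; indeg=(0,0,1,2,2,0,0)
step 3: output 5; order=[0,1,5]; indeg=(0,0,1,1,1,0,0)
step 4: output 6; order=[0,1,5,6]; indeg=(0,0,0,0,1,0,0)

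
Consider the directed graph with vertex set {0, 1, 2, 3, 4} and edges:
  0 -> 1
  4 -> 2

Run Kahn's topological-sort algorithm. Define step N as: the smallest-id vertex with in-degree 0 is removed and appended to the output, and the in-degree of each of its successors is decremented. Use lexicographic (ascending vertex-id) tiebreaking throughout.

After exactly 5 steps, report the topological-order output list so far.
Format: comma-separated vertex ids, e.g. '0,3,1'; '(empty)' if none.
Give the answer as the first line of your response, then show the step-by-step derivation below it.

0,1,3,4,2

step 1: output 0; order=[0]; indeg=(0,0,1,0,0)
step 2: output 1; order=[0,1]; indeg=(0,0,1,0,0)
step 3: output 3; order=[0,1,3]; indeg=(0,0,1,0,0)
step 4: output 4; order=[0,1,3,4]; indeg=(0,0,0,0,0)
step 5: output 2; order=[0,1,3,4,2]; indeg=(0,0,0,0,0)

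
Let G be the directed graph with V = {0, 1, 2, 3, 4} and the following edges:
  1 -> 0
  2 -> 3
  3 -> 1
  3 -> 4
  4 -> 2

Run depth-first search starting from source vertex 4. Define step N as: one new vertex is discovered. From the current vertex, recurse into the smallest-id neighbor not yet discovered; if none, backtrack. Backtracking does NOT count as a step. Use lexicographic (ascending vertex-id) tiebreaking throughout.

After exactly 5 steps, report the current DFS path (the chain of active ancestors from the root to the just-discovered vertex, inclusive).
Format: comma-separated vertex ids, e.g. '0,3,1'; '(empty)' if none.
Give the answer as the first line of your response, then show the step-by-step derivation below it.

4,2,3,1,0

step 1: discover 4; path=4; order=4
step 2: discover 2; path=4>2; order=4,2
step 3: discover 3; path=4>2>3; order=4,2,3
step 4: discover 1; path=4>2>3>1; order=4,2,3,1
step 5: discover 0; path=4>2>3>1>0; order=4,2,3,1,0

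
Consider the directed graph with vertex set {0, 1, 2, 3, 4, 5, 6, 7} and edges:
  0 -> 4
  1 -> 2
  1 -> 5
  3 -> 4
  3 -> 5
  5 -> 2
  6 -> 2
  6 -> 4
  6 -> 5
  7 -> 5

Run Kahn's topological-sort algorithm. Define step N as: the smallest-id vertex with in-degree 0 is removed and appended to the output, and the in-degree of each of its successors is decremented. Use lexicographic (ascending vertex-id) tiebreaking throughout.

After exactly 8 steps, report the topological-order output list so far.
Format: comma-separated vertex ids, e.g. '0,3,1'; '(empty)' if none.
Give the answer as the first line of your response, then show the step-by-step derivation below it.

0,1,3,6,4,7,5,2

step 1: output 0; order=[0]; indeg=(0,0,3,0,2,4,0,0)
step 2: output 1; order=[0,1]; indeg=(0,0,2,0,2,3,0,0)
step 3: output 3; order=[0,1,3]; indeg=(0,0,2,0,1,2,0,0)
step 4: output 6; order=[0,1,3,6]; indeg=(0,0,1,0,0,1,0,0)
step 5: output 4; order=[0,1,3,6,4]; indeg=(0,0,1,0,0,1,0,0)
step 6: output 7; order=[0,1,3,6,4,7]; indeg=(0,0,1,0,0,0,0,0)
step 7: output 5; order=[0,1,3,6,4,7,5]; indeg=(0,0,0,0,0,0,0,0)
step 8: output 2; order=[0,1,3,6,4,7,5,2]; indeg=(0,0,0,0,0,0,0,0)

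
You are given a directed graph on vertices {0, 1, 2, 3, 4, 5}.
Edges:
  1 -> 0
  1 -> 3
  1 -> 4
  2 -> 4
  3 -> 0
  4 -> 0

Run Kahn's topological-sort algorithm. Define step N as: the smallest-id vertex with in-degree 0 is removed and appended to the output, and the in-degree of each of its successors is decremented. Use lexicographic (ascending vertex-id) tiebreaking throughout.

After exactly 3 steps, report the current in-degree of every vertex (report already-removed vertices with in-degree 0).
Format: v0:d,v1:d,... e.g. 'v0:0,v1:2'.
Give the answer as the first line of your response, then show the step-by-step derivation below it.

v0:1,v1:0,v2:0,v3:0,v4:0,v5:0

step 1: output 1; order=[1]; indeg=(2,0,0,0,1,0)
step 2: output 2; order=[1,2]; indeg=(2,0,0,0,0,0)
step 3: output 3; order=[1,2,3]; indeg=(1,0,0,0,0,0)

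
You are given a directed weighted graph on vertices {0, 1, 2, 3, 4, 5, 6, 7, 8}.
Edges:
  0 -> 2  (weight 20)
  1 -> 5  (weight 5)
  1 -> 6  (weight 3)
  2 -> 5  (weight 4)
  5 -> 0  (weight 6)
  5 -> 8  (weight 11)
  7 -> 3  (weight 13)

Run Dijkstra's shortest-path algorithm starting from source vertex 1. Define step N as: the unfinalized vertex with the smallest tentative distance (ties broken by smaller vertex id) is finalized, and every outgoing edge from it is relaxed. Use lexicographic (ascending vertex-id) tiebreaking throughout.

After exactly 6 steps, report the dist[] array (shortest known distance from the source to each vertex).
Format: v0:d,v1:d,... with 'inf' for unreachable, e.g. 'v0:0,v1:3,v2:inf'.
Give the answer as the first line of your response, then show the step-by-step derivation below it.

v0:11,v1:0,v2:31,v3:inf,v4:inf,v5:5,v6:3,v7:inf,v8:16

step 1: dist = v0:inf,v1:0,v2:inf,v3:inf,v4:inf,v5:5,v6:3,v7:inf,v8:inf
step 2: dist = v0:inf,v1:0,v2:inf,v3:inf,v4:inf,v5:5,v6:3,v7:inf,v8:inf
step 3: dist = v0:11,v1:0,v2:inf,v3:inf,v4:inf,v5:5,v6:3,v7:inf,v8:16
step 4: dist = v0:11,v1:0,v2:31,v3:inf,v4:inf,v5:5,v6:3,v7:inf,v8:16
step 5: dist = v0:11,v1:0,v2:31,v3:inf,v4:inf,v5:5,v6:3,v7:inf,v8:16
step 6: dist = v0:11,v1:0,v2:31,v3:inf,v4:inf,v5:5,v6:3,v7:inf,v8:16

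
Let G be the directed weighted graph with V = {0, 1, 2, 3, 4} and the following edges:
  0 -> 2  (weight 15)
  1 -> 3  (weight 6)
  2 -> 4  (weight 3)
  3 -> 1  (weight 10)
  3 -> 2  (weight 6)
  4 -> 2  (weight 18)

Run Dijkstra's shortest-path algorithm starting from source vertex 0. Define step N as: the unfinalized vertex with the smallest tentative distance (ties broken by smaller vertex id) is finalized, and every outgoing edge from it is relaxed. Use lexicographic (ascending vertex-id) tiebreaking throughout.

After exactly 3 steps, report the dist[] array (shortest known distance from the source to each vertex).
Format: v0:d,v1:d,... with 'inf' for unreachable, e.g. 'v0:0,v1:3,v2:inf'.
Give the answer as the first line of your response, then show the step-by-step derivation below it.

v0:0,v1:inf,v2:15,v3:inf,v4:18

step 1: dist = v0:0,v1:inf,v2:15,v3:inf,v4:inf
step 2: dist = v0:0,v1:inf,v2:15,v3:inf,v4:18
step 3: dist = v0:0,v1:inf,v2:15,v3:inf,v4:18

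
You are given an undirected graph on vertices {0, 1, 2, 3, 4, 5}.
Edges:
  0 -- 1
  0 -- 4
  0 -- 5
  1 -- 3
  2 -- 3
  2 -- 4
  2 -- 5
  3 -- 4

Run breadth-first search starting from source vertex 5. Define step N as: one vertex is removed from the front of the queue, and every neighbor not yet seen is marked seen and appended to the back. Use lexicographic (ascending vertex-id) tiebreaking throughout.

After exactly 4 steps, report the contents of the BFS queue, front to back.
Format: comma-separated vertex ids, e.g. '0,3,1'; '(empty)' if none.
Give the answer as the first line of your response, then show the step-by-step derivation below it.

4,3

step 1: dequeue 5; queue=[0,2]; order=5
step 2: dequeue 0; queue=[2,1,4]; order=5,0
step 3: dequeue 2; queue=[1,4,3]; order=5,0,2
step 4: dequeue 1; queue=[4,3]; order=5,0,2,1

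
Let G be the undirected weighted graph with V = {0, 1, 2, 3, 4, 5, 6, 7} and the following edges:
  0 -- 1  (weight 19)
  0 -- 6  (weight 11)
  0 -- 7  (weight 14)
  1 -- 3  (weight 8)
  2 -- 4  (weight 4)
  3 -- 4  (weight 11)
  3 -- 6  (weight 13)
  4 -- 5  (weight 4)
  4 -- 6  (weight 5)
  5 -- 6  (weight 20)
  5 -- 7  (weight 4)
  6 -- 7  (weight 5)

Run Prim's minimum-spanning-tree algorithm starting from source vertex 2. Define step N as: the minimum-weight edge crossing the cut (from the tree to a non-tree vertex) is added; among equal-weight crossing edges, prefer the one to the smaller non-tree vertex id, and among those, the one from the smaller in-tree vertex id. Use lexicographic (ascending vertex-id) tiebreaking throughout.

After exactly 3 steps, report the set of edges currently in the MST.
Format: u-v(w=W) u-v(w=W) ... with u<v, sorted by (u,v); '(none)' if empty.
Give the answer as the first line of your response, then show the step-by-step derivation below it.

2-4(w=4) 4-5(w=4) 5-7(w=4)

step 1: add edge 2-4 (w=4); MST = {2-4(w=4)}
step 2: add edge 4-5 (w=4); MST = {2-4(w=4) 4-5(w=4)}
step 3: add edge 5-7 (w=4); MST = {2-4(w=4) 4-5(w=4) 5-7(w=4)}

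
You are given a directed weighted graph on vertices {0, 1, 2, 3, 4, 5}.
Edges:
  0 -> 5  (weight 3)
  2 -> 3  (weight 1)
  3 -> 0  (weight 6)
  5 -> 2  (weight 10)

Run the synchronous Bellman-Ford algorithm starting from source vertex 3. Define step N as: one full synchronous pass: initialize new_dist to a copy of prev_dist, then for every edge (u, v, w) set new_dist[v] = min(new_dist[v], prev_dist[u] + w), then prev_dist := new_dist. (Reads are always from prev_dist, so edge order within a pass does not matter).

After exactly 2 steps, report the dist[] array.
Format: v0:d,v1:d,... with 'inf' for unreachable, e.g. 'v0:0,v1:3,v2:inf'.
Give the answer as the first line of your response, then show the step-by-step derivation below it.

v0:6,v1:inf,v2:inf,v3:0,v4:inf,v5:9

step 1: dist = v0:6,v1:inf,v2:inf,v3:0,v4:inf,v5:inf
step 2: dist = v0:6,v1:inf,v2:inf,v3:0,v4:inf,v5:9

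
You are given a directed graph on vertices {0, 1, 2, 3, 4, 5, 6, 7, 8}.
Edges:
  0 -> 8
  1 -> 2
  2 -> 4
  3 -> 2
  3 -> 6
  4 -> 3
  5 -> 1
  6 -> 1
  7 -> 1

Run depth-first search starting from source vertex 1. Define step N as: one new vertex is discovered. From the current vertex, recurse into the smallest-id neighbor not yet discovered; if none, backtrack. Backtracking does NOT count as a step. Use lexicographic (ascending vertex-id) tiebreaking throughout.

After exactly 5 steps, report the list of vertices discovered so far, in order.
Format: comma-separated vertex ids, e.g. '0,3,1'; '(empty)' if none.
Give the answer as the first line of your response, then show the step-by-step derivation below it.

1,2,4,3,6

step 1: discover 1; path=1; order=1
step 2: discover 2; path=1>2; order=1,2
step 3: discover 4; path=1>2>4; order=1,2,4
step 4: discover 3; path=1>2>4>3; order=1,2,4,3
step 5: discover 6; path=1>2>4>3>6; order=1,2,4,3,6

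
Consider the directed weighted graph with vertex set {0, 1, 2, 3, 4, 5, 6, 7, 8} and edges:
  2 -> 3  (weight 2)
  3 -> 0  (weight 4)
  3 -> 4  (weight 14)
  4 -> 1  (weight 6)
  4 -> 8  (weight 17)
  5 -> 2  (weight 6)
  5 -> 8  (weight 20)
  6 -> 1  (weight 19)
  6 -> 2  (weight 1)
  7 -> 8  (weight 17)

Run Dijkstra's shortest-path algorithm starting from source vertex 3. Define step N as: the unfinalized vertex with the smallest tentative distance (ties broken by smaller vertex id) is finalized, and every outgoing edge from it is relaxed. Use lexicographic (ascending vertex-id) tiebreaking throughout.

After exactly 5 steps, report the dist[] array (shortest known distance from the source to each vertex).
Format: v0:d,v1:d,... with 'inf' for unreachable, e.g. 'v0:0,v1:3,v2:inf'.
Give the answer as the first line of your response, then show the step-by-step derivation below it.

v0:4,v1:20,v2:inf,v3:0,v4:14,v5:inf,v6:inf,v7:inf,v8:31

step 1: dist = v0:4,v1:inf,v2:inf,v3:0,v4:14,v5:inf,v6:inf,v7:inf,v8:inf
step 2: dist = v0:4,v1:inf,v2:inf,v3:0,v4:14,v5:inf,v6:inf,v7:inf,v8:inf
step 3: dist = v0:4,v1:20,v2:inf,v3:0,v4:14,v5:inf,v6:inf,v7:inf,v8:31
step 4: dist = v0:4,v1:20,v2:inf,v3:0,v4:14,v5:inf,v6:inf,v7:inf,v8:31
step 5: dist = v0:4,v1:20,v2:inf,v3:0,v4:14,v5:inf,v6:inf,v7:inf,v8:31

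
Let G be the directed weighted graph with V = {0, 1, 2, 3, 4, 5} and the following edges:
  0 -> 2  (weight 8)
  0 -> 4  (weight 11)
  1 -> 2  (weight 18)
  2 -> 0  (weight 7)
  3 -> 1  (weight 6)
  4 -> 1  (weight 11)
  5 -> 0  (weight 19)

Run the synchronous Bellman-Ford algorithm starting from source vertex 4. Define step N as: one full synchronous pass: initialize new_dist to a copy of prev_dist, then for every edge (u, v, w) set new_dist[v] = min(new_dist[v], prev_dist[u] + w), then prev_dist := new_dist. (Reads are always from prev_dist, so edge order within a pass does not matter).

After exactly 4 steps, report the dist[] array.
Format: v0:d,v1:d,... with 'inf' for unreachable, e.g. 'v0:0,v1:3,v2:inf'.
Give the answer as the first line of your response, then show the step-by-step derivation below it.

v0:36,v1:11,v2:29,v3:inf,v4:0,v5:inf

step 1: dist = v0:inf,v1:11,v2:inf,v3:inf,v4:0,v5:inf
step 2: dist = v0:inf,v1:11,v2:29,v3:inf,v4:0,v5:inf
step 3: dist = v0:36,v1:11,v2:29,v3:inf,v4:0,v5:inf
step 4: dist = v0:36,v1:11,v2:29,v3:inf,v4:0,v5:inf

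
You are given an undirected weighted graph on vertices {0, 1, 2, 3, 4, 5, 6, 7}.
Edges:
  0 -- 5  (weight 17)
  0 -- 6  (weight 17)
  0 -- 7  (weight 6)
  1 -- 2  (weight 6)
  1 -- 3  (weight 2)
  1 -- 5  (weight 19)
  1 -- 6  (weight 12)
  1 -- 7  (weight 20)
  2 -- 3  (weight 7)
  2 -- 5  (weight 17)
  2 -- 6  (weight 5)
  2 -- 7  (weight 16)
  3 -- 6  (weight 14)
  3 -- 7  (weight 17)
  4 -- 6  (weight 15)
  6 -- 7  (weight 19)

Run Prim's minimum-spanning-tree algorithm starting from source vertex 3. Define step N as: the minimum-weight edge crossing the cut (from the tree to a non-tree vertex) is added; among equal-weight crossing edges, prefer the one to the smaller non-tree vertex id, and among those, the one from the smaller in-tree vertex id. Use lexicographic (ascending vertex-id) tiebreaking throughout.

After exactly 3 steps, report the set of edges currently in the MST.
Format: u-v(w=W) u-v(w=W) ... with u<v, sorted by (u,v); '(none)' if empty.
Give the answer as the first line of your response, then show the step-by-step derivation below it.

1-2(w=6) 1-3(w=2) 2-6(w=5)

step 1: add edge 1-3 (w=2); MST = {1-3(w=2)}
step 2: add edge 1-2 (w=6); MST = {1-2(w=6) 1-3(w=2)}
step 3: add edge 2-6 (w=5); MST = {1-2(w=6) 1-3(w=2) 2-6(w=5)}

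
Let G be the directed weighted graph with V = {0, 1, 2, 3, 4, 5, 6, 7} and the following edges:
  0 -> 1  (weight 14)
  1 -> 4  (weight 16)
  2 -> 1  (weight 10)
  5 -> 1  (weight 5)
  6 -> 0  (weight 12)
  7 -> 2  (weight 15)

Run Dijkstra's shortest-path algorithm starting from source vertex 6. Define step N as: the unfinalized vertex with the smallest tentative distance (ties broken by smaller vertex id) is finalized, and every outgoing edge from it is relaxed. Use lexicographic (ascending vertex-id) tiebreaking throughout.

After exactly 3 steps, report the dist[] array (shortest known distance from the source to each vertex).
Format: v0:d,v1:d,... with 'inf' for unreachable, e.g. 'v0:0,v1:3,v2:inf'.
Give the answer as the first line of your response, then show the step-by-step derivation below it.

v0:12,v1:26,v2:inf,v3:inf,v4:42,v5:inf,v6:0,v7:inf

step 1: dist = v0:12,v1:inf,v2:inf,v3:inf,v4:inf,v5:inf,v6:0,v7:inf
step 2: dist = v0:12,v1:26,v2:inf,v3:inf,v4:inf,v5:inf,v6:0,v7:inf
step 3: dist = v0:12,v1:26,v2:inf,v3:inf,v4:42,v5:inf,v6:0,v7:inf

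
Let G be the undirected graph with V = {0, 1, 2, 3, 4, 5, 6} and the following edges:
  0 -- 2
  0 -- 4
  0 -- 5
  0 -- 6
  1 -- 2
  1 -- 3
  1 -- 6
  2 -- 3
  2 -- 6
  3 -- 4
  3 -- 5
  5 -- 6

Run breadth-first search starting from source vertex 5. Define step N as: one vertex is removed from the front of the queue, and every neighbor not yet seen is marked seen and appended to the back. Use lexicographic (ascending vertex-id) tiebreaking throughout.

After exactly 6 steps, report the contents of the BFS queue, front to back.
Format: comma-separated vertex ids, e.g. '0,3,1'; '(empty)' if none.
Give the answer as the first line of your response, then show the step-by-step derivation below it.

1

step 1: dequeue 5; queue=[0,3,6]; order=5
step 2: dequeue 0; queue=[3,6,2,4]; order=5,0
step 3: dequeue 3; queue=[6,2,4,1]; order=5,0,3
step 4: dequeue 6; queue=[2,4,1]; order=5,0,3,6
step 5: dequeue 2; queue=[4,1]; order=5,0,3,6,2
step 6: dequeue 4; queue=[1]; order=5,0,3,6,2,4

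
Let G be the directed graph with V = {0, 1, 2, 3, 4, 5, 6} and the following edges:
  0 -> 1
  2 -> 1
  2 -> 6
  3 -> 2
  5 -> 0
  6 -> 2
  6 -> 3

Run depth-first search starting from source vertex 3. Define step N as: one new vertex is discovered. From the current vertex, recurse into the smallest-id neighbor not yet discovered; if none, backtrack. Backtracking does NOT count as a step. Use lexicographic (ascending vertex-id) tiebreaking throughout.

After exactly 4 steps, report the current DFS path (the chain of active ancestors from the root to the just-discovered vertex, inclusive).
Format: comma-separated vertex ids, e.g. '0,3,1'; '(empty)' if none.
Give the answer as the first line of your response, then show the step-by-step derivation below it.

3,2,6

step 1: discover 3; path=3; order=3
step 2: discover 2; path=3>2; order=3,2
step 3: discover 1; path=3>2>1; order=3,2,1
step 4: discover 6; path=3>2>6; order=3,2,1,6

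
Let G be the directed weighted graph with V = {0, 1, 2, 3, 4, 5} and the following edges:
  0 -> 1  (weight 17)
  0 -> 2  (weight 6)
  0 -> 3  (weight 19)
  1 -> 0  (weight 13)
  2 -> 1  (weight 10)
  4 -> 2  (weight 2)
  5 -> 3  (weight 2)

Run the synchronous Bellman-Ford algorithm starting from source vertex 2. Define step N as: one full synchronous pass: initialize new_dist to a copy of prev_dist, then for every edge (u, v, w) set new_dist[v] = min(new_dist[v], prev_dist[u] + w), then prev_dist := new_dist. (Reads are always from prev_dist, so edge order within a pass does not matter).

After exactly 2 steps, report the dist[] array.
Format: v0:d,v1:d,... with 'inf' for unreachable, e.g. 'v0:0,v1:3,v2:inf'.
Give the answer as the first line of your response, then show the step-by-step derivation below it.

v0:23,v1:10,v2:0,v3:inf,v4:inf,v5:inf

step 1: dist = v0:inf,v1:10,v2:0,v3:inf,v4:inf,v5:inf
step 2: dist = v0:23,v1:10,v2:0,v3:inf,v4:inf,v5:inf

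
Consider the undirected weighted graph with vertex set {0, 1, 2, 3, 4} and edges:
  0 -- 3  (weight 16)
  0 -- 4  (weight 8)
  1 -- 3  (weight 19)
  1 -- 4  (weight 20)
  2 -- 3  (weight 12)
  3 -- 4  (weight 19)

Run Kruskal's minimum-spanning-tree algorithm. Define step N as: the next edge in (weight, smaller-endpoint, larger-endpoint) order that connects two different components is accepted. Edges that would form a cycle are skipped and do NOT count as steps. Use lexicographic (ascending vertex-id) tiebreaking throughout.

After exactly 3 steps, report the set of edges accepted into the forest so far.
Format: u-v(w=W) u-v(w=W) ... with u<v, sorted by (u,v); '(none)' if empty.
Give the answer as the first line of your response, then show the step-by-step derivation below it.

0-3(w=16) 0-4(w=8) 2-3(w=12)

step 1: add edge 0-4 (w=8); MST = {0-4(w=8)}
step 2: add edge 2-3 (w=12); MST = {0-4(w=8) 2-3(w=12)}
step 3: add edge 0-3 (w=16); MST = {0-3(w=16) 0-4(w=8) 2-3(w=12)}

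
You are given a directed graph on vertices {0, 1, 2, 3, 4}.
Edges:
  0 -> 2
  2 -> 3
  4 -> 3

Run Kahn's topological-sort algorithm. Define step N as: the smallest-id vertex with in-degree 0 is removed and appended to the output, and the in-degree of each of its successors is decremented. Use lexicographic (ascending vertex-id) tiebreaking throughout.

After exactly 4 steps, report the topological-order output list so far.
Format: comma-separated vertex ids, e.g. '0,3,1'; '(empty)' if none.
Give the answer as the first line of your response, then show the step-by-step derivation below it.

0,1,2,4

step 1: output 0; order=[0]; indeg=(0,0,0,2,0)
step 2: output 1; order=[0,1]; indeg=(0,0,0,2,0)
step 3: output 2; order=[0,1,2]; indeg=(0,0,0,1,0)
step 4: output 4; order=[0,1,2,4]; indeg=(0,0,0,0,0)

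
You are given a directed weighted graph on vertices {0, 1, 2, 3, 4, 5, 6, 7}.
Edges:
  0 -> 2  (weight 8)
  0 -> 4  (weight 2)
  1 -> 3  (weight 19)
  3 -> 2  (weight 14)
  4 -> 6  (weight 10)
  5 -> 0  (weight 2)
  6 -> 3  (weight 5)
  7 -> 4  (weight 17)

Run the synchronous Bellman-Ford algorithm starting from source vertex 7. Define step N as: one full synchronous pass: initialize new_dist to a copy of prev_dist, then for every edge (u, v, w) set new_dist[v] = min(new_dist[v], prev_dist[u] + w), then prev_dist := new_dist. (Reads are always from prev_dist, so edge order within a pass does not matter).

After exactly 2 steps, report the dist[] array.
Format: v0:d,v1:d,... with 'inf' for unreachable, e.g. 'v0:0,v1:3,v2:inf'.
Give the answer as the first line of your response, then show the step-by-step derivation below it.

v0:inf,v1:inf,v2:inf,v3:inf,v4:17,v5:inf,v6:27,v7:0

step 1: dist = v0:inf,v1:inf,v2:inf,v3:inf,v4:17,v5:inf,v6:inf,v7:0
step 2: dist = v0:inf,v1:inf,v2:inf,v3:inf,v4:17,v5:inf,v6:27,v7:0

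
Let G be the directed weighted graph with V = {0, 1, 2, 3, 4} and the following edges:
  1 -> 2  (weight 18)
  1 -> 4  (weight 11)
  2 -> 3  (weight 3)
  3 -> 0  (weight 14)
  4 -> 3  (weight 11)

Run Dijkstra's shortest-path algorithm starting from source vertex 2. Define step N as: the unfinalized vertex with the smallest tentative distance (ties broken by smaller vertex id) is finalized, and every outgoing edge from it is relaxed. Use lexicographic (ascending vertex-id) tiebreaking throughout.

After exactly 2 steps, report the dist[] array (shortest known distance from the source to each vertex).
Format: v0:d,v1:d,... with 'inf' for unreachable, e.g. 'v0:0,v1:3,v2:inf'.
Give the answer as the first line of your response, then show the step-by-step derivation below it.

v0:17,v1:inf,v2:0,v3:3,v4:inf

step 1: dist = v0:inf,v1:inf,v2:0,v3:3,v4:inf
step 2: dist = v0:17,v1:inf,v2:0,v3:3,v4:inf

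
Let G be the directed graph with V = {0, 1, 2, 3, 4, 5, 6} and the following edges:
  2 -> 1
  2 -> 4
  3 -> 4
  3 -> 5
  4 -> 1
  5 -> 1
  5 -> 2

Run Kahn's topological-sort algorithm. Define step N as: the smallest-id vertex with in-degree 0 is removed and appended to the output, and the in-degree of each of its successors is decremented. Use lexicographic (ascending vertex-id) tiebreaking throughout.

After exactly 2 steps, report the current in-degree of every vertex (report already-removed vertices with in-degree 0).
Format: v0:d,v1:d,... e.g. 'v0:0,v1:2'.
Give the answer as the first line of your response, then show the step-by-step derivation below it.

v0:0,v1:3,v2:1,v3:0,v4:1,v5:0,v6:0

step 1: output 0; order=[0]; indeg=(0,3,1,0,2,1,0)
step 2: output 3; order=[0,3]; indeg=(0,3,1,0,1,0,0)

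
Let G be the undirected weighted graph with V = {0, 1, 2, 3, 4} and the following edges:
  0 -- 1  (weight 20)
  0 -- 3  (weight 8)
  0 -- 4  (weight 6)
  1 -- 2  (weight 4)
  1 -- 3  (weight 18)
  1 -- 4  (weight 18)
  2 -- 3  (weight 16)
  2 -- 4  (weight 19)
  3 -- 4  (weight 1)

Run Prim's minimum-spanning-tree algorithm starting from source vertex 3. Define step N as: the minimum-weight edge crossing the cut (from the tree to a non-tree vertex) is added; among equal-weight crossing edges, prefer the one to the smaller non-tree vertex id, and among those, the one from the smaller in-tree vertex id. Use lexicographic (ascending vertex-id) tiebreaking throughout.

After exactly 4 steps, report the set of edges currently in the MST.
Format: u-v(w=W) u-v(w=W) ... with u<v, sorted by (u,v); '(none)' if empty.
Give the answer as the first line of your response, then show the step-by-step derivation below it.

0-4(w=6) 1-2(w=4) 2-3(w=16) 3-4(w=1)

step 1: add edge 3-4 (w=1); MST = {3-4(w=1)}
step 2: add edge 0-4 (w=6); MST = {0-4(w=6) 3-4(w=1)}
step 3: add edge 2-3 (w=16); MST = {0-4(w=6) 2-3(w=16) 3-4(w=1)}
step 4: add edge 1-2 (w=4); MST = {0-4(w=6) 1-2(w=4) 2-3(w=16) 3-4(w=1)}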